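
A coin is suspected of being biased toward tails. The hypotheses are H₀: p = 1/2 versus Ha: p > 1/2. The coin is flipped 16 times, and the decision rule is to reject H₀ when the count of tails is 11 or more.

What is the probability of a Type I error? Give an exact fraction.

α = P(reject H₀ | H₀ true) = P(Y ≥ 11 | p = 1/2), with Y ~ Binomial(16, 1/2).
That's C(16,11) + C(16,12) + C(16,13) + C(16,14) + C(16,15) + C(16,16) over 2^16, i.e. (4368 + 1820 + 560 + 120 + 16 + 1)/65536 = 6885/65536.

6885/65536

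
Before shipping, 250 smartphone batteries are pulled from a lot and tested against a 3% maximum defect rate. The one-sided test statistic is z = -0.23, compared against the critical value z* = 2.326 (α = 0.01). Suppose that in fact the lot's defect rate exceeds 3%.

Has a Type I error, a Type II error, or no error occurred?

The conventional null hypothesis is that the lot's defect rate is 3% (within specification).
Since z = -0.23 ≤ z* = 2.326, H₀ is not rejected.
H₀ is false (actually the lot's defect rate exceeds 3%).
Failing to reject a false H₀ is a Type II error.

Type II error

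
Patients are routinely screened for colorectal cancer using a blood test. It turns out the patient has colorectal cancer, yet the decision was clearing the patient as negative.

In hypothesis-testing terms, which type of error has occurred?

The null hypothesis here is that the patient does not have colorectal cancer.
'Clearing the patient as negative' corresponds to failing to reject H₀.
H₀ was not rejected but H₀ is false — a Type II error (false negative).

Type II error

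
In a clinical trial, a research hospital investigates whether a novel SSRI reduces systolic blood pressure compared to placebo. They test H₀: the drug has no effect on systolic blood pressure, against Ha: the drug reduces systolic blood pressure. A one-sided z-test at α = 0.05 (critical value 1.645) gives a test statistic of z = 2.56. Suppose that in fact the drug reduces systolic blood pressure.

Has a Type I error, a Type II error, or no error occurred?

Since z = 2.56 > z* = 1.645, H₀ is rejected.
H₀ is false (actually the drug reduces systolic blood pressure).
The decision matches the true state — no error.

No error — this is a correct decision.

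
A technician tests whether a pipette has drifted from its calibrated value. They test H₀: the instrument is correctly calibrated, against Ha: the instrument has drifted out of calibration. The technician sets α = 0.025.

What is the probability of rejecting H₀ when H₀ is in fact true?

The significance level α is, by definition, the probability of a Type I error — P(reject H₀ | H₀ true).

0.025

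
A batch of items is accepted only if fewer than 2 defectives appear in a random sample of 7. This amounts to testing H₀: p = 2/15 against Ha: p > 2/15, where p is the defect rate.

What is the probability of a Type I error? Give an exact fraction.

1501316/6328125

α = P(reject H₀ | H₀ true) = P(Y ≥ 2 | p = 2/15), Y ~ Binomial(7, 2/15).
Via the complement, α = 1 − Σ_{j=0}^{1} C(7,j)(2/15)^j(13/15)^{7-j} = 1501316/6328125.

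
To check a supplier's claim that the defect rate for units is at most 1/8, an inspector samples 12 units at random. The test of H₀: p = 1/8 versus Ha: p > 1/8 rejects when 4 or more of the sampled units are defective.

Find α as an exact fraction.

3629108645/68719476736

α = P(reject H₀ | H₀ true) = P(S ≥ 4 | p = 1/8), S ~ Binomial(12, 1/8).
Computing the lower-tail complement: 1 − 65090368091/68719476736 = 3629108645/68719476736.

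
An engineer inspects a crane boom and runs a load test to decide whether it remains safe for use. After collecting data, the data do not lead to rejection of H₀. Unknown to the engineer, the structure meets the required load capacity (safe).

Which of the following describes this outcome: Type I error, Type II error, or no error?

The conventional null hypothesis here is that the structure meets the required load capacity (safe).
The test retained a true H₀ — the decision matches the true state.

No error (correct decision).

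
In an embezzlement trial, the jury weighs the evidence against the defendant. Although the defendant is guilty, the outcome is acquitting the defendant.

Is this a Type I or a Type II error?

The null hypothesis here is that the defendant is innocent.
'Acquitting the defendant' corresponds to failing to reject H₀.
H₀ was not rejected but H₀ is false — a Type II error (false negative).

Type II error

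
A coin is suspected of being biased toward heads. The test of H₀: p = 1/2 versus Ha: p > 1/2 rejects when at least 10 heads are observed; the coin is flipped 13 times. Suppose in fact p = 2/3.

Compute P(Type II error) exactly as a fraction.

Under the alternative p = 2/3, X ~ Binomial(13, 2/3); β is the probability the test does not reject, P(X < 10).
Equivalently, β = 1 − P(X ≥ 10) = 1080275/1594323.

1080275/1594323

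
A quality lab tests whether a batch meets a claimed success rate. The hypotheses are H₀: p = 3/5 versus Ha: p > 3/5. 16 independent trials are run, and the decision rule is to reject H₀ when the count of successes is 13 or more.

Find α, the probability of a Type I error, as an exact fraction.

Under H₀, S ~ Binomial(16, 3/5), and α = P(S ≥ 13).
P(S ≥ 13) = Σ_{j=13}^{16} C(16,j)·(3/5)^j·(2/5)^{16-j} = 1988120781/30517578125.

1988120781/30517578125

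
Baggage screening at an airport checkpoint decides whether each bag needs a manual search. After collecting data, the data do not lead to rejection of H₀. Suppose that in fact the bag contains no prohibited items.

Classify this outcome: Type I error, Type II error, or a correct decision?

No error — this is a correct decision.

The conventional null hypothesis here is that the bag contains no prohibited items.
The test retained a true H₀ — the decision matches the true state.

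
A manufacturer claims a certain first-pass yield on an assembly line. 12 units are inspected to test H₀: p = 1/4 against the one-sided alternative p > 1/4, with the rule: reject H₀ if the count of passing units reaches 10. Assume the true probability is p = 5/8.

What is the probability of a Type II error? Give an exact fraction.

60916742361/68719476736

β = P(fail to reject H₀ | Ha true) = P(Y ≤ 9 | p = 5/8), Y ~ Binomial(12, 5/8).
Equivalently, β = 1 − P(Y ≥ 10) = 60916742361/68719476736.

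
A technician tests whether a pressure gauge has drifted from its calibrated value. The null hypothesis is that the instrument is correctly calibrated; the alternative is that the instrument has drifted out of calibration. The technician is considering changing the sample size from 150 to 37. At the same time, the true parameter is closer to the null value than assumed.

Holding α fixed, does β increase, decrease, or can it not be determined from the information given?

Reducing n widens both sampling distributions, so the test has less ability to distinguish Ha from H₀. A smaller true effect puts the Ha sampling distribution closer to H₀, so more of it falls in the non-rejection region. Both changes push β in the same direction.

It increases.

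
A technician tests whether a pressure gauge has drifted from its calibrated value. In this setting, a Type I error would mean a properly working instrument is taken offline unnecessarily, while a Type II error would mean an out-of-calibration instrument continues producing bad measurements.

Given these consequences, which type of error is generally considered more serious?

The Type II consequence (an out-of-calibration instrument continues producing bad measurements) is more severe than the Type I consequence (a properly working instrument is taken offline unnecessarily).

Type II error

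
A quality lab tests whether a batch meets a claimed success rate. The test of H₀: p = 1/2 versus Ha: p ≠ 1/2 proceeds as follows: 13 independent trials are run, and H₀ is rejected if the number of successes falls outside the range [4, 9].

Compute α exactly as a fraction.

α = P(X ≤ 3 or X ≥ 10 | p = 1/2), X ~ Binomial(13, 1/2).
The two tails are symmetric, so α = 2·(1 + 13 + 78 + 286)/2^13 = 756/8192 = 189/2048.

189/2048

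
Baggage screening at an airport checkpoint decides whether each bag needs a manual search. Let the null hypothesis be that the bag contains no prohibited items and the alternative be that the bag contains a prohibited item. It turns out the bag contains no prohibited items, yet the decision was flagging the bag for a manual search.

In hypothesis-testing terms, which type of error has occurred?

Type I error

'Flagging the bag for a manual search' corresponds to rejecting H₀.
H₀ was rejected but H₀ is true — a Type I error (false positive).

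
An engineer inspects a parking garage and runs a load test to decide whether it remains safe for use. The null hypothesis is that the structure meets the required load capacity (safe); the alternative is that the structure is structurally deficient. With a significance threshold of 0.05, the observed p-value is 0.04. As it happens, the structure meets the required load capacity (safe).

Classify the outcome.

Since p = 0.04 < α = 0.05, H₀ is rejected.
H₀ is true (actually the structure meets the required load capacity (safe)).
Rejecting a true H₀ is a Type I error.

Type I error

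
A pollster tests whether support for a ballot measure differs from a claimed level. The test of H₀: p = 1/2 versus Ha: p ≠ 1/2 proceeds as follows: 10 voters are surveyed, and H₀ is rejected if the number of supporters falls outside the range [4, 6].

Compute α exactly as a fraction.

The significance level is the null-hypothesis probability of the rejection region {≤3} ∪ {≥7}.
Each tail has probability (1 + 10 + 45 + 120)/1024; doubling gives α = 352/1024 = 11/32.

11/32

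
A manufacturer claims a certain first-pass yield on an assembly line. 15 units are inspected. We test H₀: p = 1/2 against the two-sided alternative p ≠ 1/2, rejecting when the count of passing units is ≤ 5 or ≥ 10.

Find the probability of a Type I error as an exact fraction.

309/1024

Under H₀, K ~ Binomial(15, 1/2); α is the probability of landing in either tail, P(K ≤ 5) + P(K ≥ 10).
The two tails are symmetric, so α = 2·(1 + 15 + 105 + 455 + 1365 + 3003)/2^15 = 9888/32768 = 309/1024.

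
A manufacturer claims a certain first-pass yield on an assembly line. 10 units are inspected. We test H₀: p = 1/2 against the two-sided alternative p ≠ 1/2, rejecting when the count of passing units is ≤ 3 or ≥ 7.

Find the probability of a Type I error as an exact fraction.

The significance level is the null-hypothesis probability of the rejection region {≤3} ∪ {≥7}.
Each tail has probability (1 + 10 + 45 + 120)/1024; doubling gives α = 352/1024 = 11/32.

11/32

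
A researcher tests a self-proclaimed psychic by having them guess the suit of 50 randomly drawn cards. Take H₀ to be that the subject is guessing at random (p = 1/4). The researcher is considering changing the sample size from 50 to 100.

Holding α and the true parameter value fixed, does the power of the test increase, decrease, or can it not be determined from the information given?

It increases.

Increasing n separates the H₀ and Ha sampling distributions, so under Ha fewer outcomes land in the acceptance region.
Since power = 1 − β and β decreases, power increases.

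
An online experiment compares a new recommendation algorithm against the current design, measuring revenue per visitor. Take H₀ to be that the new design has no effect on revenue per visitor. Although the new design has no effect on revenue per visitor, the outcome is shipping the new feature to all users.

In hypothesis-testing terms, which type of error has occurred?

'Shipping the new feature to all users' corresponds to rejecting H₀.
H₀ was rejected but H₀ is true — a Type I error (false positive).

Type I error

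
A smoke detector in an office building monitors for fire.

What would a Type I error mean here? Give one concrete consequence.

With the conventional null hypothesis that there is no fire:
A Type I error is rejecting H₀ when H₀ is true.
Here that means sounding the alarm and evacuating the building when actually there is no fire.

A Type I error would mean concluding that there is a fire when in fact there is no fire. Consequence: the building is evacuated for a false alarm, disrupting work.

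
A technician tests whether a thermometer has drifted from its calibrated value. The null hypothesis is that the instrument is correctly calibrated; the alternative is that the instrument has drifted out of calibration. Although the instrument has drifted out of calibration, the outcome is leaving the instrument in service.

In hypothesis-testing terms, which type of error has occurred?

'Leaving the instrument in service' corresponds to failing to reject H₀.
H₀ was not rejected but H₀ is false — a Type II error (false negative).

Type II error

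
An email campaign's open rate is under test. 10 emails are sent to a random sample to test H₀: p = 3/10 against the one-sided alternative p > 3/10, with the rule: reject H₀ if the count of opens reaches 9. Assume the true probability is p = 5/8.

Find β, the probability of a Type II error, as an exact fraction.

Under the alternative p = 5/8, X ~ Binomial(10, 5/8); β is the probability the test does not reject, P(X < 9).
Adding the binomial probabilities P(X=0)+…+P(X=8) at p = 5/8 gives 1005382449/1073741824.

1005382449/1073741824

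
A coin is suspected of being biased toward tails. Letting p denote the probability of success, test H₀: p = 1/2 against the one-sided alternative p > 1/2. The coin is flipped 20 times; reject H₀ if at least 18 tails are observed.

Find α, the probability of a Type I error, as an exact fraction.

211/1048576

α = P(reject H₀ | H₀ true) = P(K ≥ 18 | p = 1/2), with K ~ Binomial(20, 1/2).
P(K ≥ 18) = [C(20,18) + C(20,19) + C(20,20)] / 2^20 = (190 + 20 + 1) / 1048576 = 211/1048576.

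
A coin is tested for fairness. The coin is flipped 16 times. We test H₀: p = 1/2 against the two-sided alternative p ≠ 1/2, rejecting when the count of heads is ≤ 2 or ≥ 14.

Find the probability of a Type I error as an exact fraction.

Under H₀, Y ~ Binomial(16, 1/2); α is the probability of landing in either tail, P(Y ≤ 2) + P(Y ≥ 14).
By symmetry, α = 2·P(Y ≤ 2) = 2·(1 + 16 + 120)/65536 = 274/65536 = 137/32768.

137/32768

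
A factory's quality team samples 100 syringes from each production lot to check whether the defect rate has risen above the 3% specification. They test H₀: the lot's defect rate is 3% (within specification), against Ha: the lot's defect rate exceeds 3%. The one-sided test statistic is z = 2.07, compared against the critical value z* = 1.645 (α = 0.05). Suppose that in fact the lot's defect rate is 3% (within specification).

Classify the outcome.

Since z = 2.07 > z* = 1.645, H₀ is rejected.
H₀ is true (actually the lot's defect rate is 3% (within specification)).
Rejecting a true H₀ is a Type I error.

Type I error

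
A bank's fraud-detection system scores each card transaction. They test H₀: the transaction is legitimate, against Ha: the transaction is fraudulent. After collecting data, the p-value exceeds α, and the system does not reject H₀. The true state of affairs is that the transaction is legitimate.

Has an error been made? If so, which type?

Neither — the decision is correct.

The test retained a true H₀ — the decision matches the true state.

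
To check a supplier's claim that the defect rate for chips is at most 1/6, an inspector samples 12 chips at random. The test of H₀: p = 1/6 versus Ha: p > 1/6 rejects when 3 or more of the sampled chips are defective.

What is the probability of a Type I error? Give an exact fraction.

702172961/2176782336

Under H₀, S ~ Binomial(12, 1/6); the Type I error rate is P(S ≥ 3).
Computing the lower-tail complement: 1 − 1474609375/2176782336 = 702172961/2176782336.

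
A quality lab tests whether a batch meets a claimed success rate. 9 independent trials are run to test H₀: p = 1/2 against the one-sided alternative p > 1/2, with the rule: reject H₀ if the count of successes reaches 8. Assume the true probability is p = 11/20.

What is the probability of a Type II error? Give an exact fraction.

123069745737/128000000000

Under the alternative p = 11/20, Y ~ Binomial(9, 11/20); β is the probability the test does not reject, P(Y < 8).
Adding the binomial probabilities P(Y=0)+…+P(Y=7) at p = 11/20 gives 123069745737/128000000000.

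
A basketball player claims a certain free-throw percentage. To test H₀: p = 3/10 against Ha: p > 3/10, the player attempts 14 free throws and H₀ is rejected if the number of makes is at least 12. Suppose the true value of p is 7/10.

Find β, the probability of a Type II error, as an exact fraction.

A Type II error is failing to reject when Ha holds: with p = 7/10, β = P(S ≤ 11).
Equivalently, β = 1 − P(S ≥ 12) = 41958212136219/50000000000000.

41958212136219/50000000000000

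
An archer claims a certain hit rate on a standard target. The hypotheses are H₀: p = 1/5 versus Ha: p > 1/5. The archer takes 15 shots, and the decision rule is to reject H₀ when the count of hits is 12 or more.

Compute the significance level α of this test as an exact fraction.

Under H₀, K ~ Binomial(15, 1/5), and α = P(K ≥ 12).
Adding the binomial terms for j = 12 through 15 with p = 1/5 yields 30861/30517578125.

30861/30517578125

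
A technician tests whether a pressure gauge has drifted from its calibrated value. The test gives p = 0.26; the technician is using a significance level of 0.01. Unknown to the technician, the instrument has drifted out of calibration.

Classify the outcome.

Type II error

The conventional null hypothesis is that the instrument is correctly calibrated.
Since p = 0.26 ≥ α = 0.01, H₀ is not rejected.
H₀ is false (actually the instrument has drifted out of calibration).
Failing to reject a false H₀ is a Type II error.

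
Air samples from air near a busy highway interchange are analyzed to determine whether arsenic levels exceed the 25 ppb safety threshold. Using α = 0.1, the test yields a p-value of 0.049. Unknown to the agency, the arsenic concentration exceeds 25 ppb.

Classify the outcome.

The conventional null hypothesis is that the arsenic concentration is at or below 25 ppb (safe).
Since p = 0.049 < α = 0.1, H₀ is rejected.
H₀ is false (actually the arsenic concentration exceeds 25 ppb).
The decision matches the true state — no error.

No error — this is a correct decision.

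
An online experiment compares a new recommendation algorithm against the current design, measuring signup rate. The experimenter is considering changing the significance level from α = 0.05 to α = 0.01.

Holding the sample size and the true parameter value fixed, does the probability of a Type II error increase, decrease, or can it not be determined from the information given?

A smaller α moves the rejection region further into the tail. With the alternative true, more outcomes now fall outside the rejection region, so failing to reject becomes more likely.

It increases.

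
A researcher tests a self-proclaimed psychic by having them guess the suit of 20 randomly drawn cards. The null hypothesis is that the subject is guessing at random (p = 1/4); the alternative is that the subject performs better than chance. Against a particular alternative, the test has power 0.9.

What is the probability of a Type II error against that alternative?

Power = 1 − β, so β = 1 − 0.9 = 0.1.

0.1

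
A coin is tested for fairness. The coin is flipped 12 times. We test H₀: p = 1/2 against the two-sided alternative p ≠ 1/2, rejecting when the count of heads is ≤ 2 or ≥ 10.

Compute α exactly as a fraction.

Under H₀, K ~ Binomial(12, 1/2); α is the probability of landing in either tail, P(K ≤ 2) + P(K ≥ 10).
By symmetry, α = 2·P(K ≤ 2) = 2·(1 + 12 + 66)/4096 = 158/4096 = 79/2048.

79/2048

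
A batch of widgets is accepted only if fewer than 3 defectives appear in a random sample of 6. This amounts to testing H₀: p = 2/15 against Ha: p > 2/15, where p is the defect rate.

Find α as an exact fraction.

α = P(reject H₀ | H₀ true) = P(X ≥ 3 | p = 2/15), X ~ Binomial(6, 2/15).
α = 1 − P(X ≤ 2) = 1 − 2199197/2278125 = 78928/2278125.

78928/2278125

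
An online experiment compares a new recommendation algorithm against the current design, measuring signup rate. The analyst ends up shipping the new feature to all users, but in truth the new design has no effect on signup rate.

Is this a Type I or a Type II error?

Type I error

The null hypothesis here is that the new design has no effect on signup rate.
'Shipping the new feature to all users' corresponds to rejecting H₀.
H₀ was rejected but H₀ is true — a Type I error (false positive).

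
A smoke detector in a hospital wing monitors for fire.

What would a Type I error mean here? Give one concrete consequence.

A Type I error would mean concluding that there is a fire when in fact there is no fire. Consequence: the building is evacuated for a false alarm, disrupting work.

With the conventional null hypothesis that there is no fire:
A Type I error is rejecting H₀ when H₀ is true.
Here that means sounding the alarm and evacuating the building when actually there is no fire.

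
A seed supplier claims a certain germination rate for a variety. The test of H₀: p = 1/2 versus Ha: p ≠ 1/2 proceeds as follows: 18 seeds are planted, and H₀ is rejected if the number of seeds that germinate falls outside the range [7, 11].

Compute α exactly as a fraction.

7795/32768

Under H₀, Y ~ Binomial(18, 1/2); α is the probability of landing in either tail, P(Y ≤ 6) + P(Y ≥ 12).
Each tail has probability (1 + 18 + 153 + 816 + 3060 + 8568 + 18564)/262144; doubling gives α = 62360/262144 = 7795/32768.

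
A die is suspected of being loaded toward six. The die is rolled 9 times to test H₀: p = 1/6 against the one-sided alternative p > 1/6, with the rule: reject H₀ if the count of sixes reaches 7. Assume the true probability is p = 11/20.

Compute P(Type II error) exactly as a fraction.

A Type II error is failing to reject when Ha holds: with p = 11/20, β = P(S ≤ 6).
Equivalently, β = 1 − P(S ≥ 7) = 54431799039/64000000000.

54431799039/64000000000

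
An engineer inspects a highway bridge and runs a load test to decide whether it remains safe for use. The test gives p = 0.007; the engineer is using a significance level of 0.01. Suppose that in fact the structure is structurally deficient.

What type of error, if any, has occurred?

No error (correct decision).

The conventional null hypothesis is that the structure meets the required load capacity (safe).
Since p = 0.007 < α = 0.01, H₀ is rejected.
H₀ is false (actually the structure is structurally deficient).
The decision matches the true state — no error.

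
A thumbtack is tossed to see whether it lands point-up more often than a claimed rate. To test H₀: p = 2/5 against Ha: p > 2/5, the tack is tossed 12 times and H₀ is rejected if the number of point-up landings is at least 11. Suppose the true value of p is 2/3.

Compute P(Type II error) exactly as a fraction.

502769/531441

β = P(fail to reject H₀ | Ha true) = P(K ≤ 10 | p = 2/3), K ~ Binomial(12, 2/3).
Adding the binomial probabilities P(K=0)+…+P(K=10) at p = 2/3 gives 502769/531441.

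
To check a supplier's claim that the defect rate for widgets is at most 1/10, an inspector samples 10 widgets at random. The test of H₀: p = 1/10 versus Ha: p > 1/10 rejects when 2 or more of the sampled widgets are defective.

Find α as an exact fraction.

Under H₀, K ~ Binomial(10, 1/10); the Type I error rate is P(K ≥ 2).
Via the complement, α = 1 − Σ_{j=0}^{1} C(10,j)(1/10)^j(9/10)^{10-j} = 2639010709/10000000000.

2639010709/10000000000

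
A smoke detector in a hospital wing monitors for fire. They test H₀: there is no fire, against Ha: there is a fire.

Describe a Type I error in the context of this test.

A Type I error is rejecting H₀ when H₀ is true.
Here that means sounding the alarm and evacuating the building when actually there is no fire.

A Type I error would mean concluding that there is a fire when in fact there is no fire.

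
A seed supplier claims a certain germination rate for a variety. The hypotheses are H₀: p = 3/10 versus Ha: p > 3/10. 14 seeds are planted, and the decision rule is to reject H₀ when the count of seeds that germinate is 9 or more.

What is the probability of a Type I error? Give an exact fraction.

828852291297/100000000000000

Under H₀, Y ~ Binomial(14, 3/10), and α = P(Y ≥ 9).
Summing C(14,j)(3/10)^j(7/10)^{14−j} for j = 9,…,14 gives 828852291297/100000000000000.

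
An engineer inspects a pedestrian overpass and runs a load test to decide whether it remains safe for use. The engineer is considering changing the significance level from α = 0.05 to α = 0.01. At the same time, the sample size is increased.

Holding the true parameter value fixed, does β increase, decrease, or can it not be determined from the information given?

The first change alone would make β increase; the second alone would make β decrease. Which effect dominates depends on the magnitudes, which are not given.

Cannot be determined from the information given.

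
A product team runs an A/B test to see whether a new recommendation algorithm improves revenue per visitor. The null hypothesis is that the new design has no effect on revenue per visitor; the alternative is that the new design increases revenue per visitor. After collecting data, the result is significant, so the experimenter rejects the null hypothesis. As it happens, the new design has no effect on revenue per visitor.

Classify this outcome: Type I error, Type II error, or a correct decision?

Type I error

H₀ was rejected, but H₀ is actually true.
Rejecting a true null hypothesis is a Type I error (false positive).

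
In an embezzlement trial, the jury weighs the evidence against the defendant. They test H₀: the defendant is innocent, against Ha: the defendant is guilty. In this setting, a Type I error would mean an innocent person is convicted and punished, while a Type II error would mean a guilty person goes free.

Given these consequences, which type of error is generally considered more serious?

Type I error

The Type I consequence (an innocent person is convicted and punished) is more severe than the Type II consequence (a guilty person goes free).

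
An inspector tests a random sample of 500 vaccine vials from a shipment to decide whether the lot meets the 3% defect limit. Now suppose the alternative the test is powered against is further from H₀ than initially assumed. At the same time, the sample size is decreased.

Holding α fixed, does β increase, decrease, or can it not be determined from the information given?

Cannot be determined from the information given.

The first change alone would make β decrease; the second alone would make β increase. Which effect dominates depends on the magnitudes, which are not given.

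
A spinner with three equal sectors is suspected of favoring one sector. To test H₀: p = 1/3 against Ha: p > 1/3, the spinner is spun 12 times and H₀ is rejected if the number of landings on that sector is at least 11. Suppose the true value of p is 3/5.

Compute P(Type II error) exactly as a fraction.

239357656/244140625

Under the alternative p = 3/5, Y ~ Binomial(12, 3/5); β is the probability the test does not reject, P(Y < 11).
Adding the binomial probabilities P(Y=0)+…+P(Y=10) at p = 3/5 gives 239357656/244140625.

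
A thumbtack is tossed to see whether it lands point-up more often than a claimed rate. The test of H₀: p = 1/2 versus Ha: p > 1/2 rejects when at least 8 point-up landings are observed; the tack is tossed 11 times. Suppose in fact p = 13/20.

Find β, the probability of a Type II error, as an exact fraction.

β = P(fail to reject H₀ | Ha true) = P(X ≤ 7 | p = 13/20), X ~ Binomial(11, 13/20).
Equivalently, β = 1 − P(X ≥ 8) = 2941183244209/5120000000000.

2941183244209/5120000000000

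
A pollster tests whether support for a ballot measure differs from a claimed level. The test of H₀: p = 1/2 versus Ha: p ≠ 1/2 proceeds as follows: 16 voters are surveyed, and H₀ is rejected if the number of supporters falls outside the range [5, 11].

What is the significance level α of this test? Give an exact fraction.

The significance level is the null-hypothesis probability of the rejection region {≤4} ∪ {≥12}.
Each tail has probability (1 + 16 + 120 + 560 + 1820)/65536; doubling gives α = 5034/65536 = 2517/32768.

2517/32768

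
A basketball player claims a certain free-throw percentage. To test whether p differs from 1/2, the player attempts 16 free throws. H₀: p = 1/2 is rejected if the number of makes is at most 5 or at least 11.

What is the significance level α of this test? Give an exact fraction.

6885/32768

α = P(S ≤ 5 or S ≥ 11 | p = 1/2), S ~ Binomial(16, 1/2).
By symmetry, α = 2·P(S ≤ 5) = 2·(1 + 16 + 120 + 560 + 1820 + 4368)/65536 = 13770/65536 = 6885/32768.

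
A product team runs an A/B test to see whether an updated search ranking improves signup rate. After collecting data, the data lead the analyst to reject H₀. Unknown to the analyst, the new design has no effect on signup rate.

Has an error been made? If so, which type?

Type I error

The conventional null hypothesis here is that the new design has no effect on signup rate.
H₀ was rejected, but H₀ is actually true.
Rejecting a true null hypothesis is a Type I error (false positive).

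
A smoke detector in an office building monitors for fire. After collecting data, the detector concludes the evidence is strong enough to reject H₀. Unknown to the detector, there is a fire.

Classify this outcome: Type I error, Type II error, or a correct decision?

The conventional null hypothesis here is that there is no fire.
The test rejected a false H₀ — the decision matches the true state.

Neither — the decision is correct.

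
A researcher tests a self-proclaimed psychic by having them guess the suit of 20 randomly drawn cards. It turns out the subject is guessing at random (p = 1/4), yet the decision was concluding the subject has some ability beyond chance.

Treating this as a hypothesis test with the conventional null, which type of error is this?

Type I error

The null hypothesis here is that the subject is guessing at random (p = 1/4).
'Concluding the subject has some ability beyond chance' corresponds to rejecting H₀.
H₀ was rejected but H₀ is true — a Type I error (false positive).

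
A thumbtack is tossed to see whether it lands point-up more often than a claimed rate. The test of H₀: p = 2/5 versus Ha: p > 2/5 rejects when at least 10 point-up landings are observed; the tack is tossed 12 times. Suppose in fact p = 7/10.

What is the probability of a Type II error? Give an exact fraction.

149436930429/200000000000

A Type II error is failing to reject when Ha holds: with p = 7/10, β = P(K ≤ 9).
Summing C(12,j)·(7/10)^j·(3/10)^{12-j} for j = 0..9 gives 149436930429/200000000000.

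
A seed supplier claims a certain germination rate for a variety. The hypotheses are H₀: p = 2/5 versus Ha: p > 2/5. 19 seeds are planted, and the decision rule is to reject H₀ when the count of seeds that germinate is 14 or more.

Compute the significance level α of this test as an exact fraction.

Under H₀, Y ~ Binomial(19, 2/5), and α = P(Y ≥ 14).
P(Y ≥ 14) = Σ_{j=14}^{19} C(19,j)·(2/5)^j·(3/5)^{19-j} = 58514210816/19073486328125.

58514210816/19073486328125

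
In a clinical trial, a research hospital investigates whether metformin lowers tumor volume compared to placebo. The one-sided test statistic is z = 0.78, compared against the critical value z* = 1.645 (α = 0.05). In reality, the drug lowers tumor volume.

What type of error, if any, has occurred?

Type II error

The conventional null hypothesis is that the drug has no effect on tumor volume.
Since z = 0.78 ≤ z* = 1.645, H₀ is not rejected.
H₀ is false (actually the drug lowers tumor volume).
Failing to reject a false H₀ is a Type II error.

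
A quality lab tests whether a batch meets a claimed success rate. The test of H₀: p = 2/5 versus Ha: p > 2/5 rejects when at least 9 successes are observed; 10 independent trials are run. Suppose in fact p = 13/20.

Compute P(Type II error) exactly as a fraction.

A Type II error is failing to reject when Ha holds: with p = 13/20, β = P(X ≤ 8).
Summing C(10,j)·(13/20)^j·(7/20)^{10-j} for j = 0..8 gives 9359826552041/10240000000000.

9359826552041/10240000000000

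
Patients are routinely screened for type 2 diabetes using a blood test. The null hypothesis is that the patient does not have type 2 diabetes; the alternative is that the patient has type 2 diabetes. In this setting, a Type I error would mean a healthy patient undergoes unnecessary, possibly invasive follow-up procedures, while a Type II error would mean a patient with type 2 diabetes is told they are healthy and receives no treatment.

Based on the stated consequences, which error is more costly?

Type II error

The Type II consequence (a patient with type 2 diabetes is told they are healthy and receives no treatment) is more severe than the Type I consequence (a healthy patient undergoes unnecessary, possibly invasive follow-up procedures).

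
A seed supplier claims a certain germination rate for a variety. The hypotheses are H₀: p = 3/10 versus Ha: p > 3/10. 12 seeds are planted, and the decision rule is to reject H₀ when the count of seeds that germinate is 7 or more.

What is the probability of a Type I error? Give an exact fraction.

19300421529/500000000000

Under H₀, K ~ Binomial(12, 3/10), and α = P(K ≥ 7).
Summing C(12,j)(3/10)^j(7/10)^{12−j} for j = 7,…,12 gives 19300421529/500000000000.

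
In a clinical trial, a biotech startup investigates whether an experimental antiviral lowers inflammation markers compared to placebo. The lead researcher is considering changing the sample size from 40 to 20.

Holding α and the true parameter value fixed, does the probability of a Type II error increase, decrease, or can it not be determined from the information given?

It increases.

A smaller sample increases the standard error, so the sampling distributions under H₀ and Ha overlap more.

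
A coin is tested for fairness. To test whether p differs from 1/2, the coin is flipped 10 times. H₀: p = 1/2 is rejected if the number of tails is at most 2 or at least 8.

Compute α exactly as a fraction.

7/64

The significance level is the null-hypothesis probability of the rejection region {≤2} ∪ {≥8}.
Each tail has probability (1 + 10 + 45)/1024; doubling gives α = 112/1024 = 7/64.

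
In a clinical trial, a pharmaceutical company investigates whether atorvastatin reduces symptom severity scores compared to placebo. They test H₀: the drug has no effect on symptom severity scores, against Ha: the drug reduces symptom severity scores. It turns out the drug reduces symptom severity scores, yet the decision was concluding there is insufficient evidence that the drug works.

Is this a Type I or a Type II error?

'Concluding there is insufficient evidence that the drug works' corresponds to failing to reject H₀.
H₀ was not rejected but H₀ is false — a Type II error (false negative).

Type II error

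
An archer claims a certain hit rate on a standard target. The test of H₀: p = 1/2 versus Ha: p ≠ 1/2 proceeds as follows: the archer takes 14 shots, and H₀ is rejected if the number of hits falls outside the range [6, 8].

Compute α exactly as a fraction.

Under H₀, S ~ Binomial(14, 1/2); α is the probability of landing in either tail, P(S ≤ 5) + P(S ≥ 9).
By symmetry, α = 2·P(S ≤ 5) = 2·(1 + 14 + 91 + 364 + 1001 + 2002)/16384 = 6946/16384 = 3473/8192.

3473/8192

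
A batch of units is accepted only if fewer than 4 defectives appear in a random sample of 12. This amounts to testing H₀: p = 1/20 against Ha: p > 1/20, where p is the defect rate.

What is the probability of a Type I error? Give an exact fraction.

α = P(reject H₀ | H₀ true) = P(K ≥ 4 | p = 1/20), K ~ Binomial(12, 1/20).
α = 1 − P(K ≤ 3) = 1 − 817367938474207/819200000000000 = 1832061525793/819200000000000.

1832061525793/819200000000000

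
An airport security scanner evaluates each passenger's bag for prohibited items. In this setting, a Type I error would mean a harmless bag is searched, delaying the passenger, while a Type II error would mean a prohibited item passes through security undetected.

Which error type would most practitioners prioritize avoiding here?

Type II error

The Type II consequence (a prohibited item passes through security undetected) is more severe than the Type I consequence (a harmless bag is searched, delaying the passenger).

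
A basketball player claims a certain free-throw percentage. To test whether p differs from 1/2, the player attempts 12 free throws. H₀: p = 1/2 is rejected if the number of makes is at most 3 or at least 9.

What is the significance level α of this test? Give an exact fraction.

The significance level is the null-hypothesis probability of the rejection region {≤3} ∪ {≥9}.
The two tails are symmetric, so α = 2·(1 + 12 + 66 + 220)/2^12 = 598/4096 = 299/2048.

299/2048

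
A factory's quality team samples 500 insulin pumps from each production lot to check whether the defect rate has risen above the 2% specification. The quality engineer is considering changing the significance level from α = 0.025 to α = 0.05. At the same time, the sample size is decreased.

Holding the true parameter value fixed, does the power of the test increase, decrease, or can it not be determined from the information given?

Cannot be determined from the information given.

The first change alone would make β decrease; the second alone would make β increase. Which effect dominates depends on the magnitudes, which are not given.
Since power = 1 − β, the effect on power is likewise indeterminate.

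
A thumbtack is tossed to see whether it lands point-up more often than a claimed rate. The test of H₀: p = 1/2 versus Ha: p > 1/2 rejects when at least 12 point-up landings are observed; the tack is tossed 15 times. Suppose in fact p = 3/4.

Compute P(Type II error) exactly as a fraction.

β = P(fail to reject H₀ | Ha true) = P(S ≤ 11 | p = 3/4), S ~ Binomial(15, 3/4).
Equivalently, β = 1 − P(S ≥ 12) = 144609703/268435456.

144609703/268435456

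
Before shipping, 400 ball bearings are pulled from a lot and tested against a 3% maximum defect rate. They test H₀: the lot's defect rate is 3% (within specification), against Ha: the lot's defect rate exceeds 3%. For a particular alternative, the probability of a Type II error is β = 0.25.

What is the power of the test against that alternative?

0.75

Power = 1 − β = 1 − 0.25 = 0.75.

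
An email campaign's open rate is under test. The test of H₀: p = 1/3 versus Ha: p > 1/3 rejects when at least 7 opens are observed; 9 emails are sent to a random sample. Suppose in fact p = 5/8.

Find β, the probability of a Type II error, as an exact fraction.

24101307/33554432

A Type II error is failing to reject when Ha holds: with p = 5/8, β = P(S ≤ 6).
Adding the binomial probabilities P(S=0)+…+P(S=6) at p = 5/8 gives 24101307/33554432.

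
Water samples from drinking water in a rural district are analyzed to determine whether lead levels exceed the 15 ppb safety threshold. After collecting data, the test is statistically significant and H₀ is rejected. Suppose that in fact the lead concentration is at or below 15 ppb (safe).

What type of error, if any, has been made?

Type I error

The conventional null hypothesis here is that the lead concentration is at or below 15 ppb (safe).
H₀ was rejected, but H₀ is actually true.
Rejecting a true null hypothesis is a Type I error (false positive).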